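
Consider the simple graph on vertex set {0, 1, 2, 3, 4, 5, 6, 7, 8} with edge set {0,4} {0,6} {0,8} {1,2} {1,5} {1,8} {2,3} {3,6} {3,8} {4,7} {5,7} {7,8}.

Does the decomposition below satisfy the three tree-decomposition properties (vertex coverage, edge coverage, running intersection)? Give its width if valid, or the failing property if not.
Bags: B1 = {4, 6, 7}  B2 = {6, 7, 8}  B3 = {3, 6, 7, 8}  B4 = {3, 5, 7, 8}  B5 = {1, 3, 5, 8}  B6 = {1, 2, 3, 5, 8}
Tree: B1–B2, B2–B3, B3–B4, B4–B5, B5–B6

No — vertex 0 appears in no bag.

A tree decomposition must satisfy three properties: every vertex lies in some bag; for every edge, both endpoints lie together in some bag; and for every vertex, the bags containing it form a connected subtree. Here vertex 0 appears in no bag, so the decomposition is invalid.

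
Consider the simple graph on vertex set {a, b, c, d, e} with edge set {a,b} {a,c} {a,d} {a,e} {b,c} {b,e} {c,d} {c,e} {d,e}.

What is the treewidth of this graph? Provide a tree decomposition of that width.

Treewidth 3.
One such decomposition:
Bags: B1 = {a, b, c, e}  B2 = {a, c, d, e}
Tree: B1–B2

The largest bag has 4 vertices, giving width 3; this decomposition certifies tw(G) ≤ 3. Conversely, {a, c, d, e} is a clique of size 4, and the vertices of any clique must share a bag in every tree decomposition; so some bag has ≥ 4 vertices and tw(G) ≥ 3. Hence tw(G) = 3 exactly.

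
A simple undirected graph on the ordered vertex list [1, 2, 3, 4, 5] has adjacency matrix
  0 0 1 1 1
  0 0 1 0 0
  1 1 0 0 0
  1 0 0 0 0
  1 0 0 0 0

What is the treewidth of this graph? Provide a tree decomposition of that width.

Treewidth 1.
Bags: B1 = {1, 4}  B2 = {1, 3}  B3 = {2, 3}  B4 = {1, 5}
Tree: B1–B2, B2–B3, B1–B4

Each bag holds 2 vertices, so the decomposition has width 1, which upper-bounds the treewidth. Any graph with an edge has treewidth ≥ 1, and G has the edge 4–1. Combining the bounds, tw(G) = 1.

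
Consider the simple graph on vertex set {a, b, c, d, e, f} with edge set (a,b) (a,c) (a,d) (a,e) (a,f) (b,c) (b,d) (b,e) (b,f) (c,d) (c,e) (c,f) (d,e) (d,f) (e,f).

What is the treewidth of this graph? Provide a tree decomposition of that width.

A single bag containing all 6 vertices is trivially a valid decomposition of width 5. On the other hand G contains the 6-clique {a, b, c, d, e, f}. A clique must lie in a single bag of any decomposition, so no decomposition can have width below 5. The upper and lower bounds meet at 5, so that is the treewidth.

Treewidth 5.
One such decomposition:
Bags: B1 = {a, b, c, d, e, f}
Tree: (single bag)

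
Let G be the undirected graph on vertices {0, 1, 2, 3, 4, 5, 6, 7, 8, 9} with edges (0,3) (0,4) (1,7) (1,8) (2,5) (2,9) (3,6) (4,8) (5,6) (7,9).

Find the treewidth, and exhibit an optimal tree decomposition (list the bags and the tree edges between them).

Treewidth 2.
Bags: B1 = {2, 5, 6}  B2 = {2, 6, 9}  B3 = {6, 7, 9}  B4 = {1, 6, 7}  B5 = {1, 6, 8}  B6 = {4, 6, 8}  B7 = {0, 4, 6}  B8 = {0, 3, 6}
Tree: B1–B2, B2–B3, B3–B4, B4–B5, B5–B6, B6–B7, B7–B8

The largest bag has 3 vertices, giving width 2; this decomposition certifies tw(G) ≤ 2. The edges 6–5–2–9–7–1–8–4–0–3–6 form a cycle, so G is not a tree and its treewidth is at least 2. Hence tw(G) = 2 exactly.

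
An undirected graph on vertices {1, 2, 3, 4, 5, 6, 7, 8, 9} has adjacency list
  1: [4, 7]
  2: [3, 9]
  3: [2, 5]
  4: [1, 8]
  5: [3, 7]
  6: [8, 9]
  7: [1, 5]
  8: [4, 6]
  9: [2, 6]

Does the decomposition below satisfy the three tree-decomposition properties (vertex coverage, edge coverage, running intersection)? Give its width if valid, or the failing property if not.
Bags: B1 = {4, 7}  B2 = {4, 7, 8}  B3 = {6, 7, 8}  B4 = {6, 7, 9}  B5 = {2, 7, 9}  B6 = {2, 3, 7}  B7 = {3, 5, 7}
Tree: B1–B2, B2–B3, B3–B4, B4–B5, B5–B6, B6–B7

A tree decomposition must satisfy three properties: every vertex lies in some bag; for every edge, both endpoints lie together in some bag; and for every vertex, the bags containing it form a connected subtree. Here vertex 1 appears in no bag, so the decomposition is invalid.

No — vertex 1 appears in no bag.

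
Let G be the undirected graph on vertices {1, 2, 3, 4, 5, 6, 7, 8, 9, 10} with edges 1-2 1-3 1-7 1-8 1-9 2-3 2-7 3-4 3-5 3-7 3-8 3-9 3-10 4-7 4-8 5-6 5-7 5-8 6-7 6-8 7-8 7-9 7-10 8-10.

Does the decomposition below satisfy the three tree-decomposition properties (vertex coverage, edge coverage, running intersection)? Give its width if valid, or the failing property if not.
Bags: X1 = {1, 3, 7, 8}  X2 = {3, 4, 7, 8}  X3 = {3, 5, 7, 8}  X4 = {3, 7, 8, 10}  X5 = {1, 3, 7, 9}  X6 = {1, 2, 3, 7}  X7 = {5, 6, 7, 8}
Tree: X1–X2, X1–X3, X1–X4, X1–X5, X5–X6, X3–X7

Yes; width 3.

Checking the three conditions: (i) the bags cover all of {1, 2, 3, 4, 5, 6, 7, 8, 9, 10}; (ii) for each edge, some bag contains both endpoints; (iii) the bags containing any fixed vertex form a subtree. All hold, so the decomposition is valid with width 4 − 1 = 3.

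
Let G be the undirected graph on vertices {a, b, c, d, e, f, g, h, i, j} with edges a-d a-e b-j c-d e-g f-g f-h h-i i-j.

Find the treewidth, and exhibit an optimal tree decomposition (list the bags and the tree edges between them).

Every bag has size at most 2, so the width is 2 − 1 = 1 and tw(G) ≤ 1. G has an edge, so its treewidth is at least 1. Hence tw(G) = 1 exactly.

Treewidth 1.
One such decomposition:
Bags: B1 = {b, j}  B2 = {i, j}  B3 = {h, i}  B4 = {f, h}  B5 = {f, g}  B6 = {e, g}  B7 = {a, e}  B8 = {a, d}  B9 = {c, d}
Tree: B1–B2, B2–B3, B3–B4, B4–B5, B5–B6, B6–B7, B7–B8, B8–B9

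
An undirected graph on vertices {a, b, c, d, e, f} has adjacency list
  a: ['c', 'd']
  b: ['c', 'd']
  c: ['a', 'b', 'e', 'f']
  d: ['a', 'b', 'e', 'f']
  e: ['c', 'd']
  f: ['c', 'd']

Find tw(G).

A width-2 tree decomposition is:
Bags: B1 = {b, c, d}  B2 = {c, d, f}  B3 = {a, c, d}  B4 = {c, d, e}
Tree: B1–B2, B2–B3, B3–B4
The largest bag has 3 vertices, giving width 2; this decomposition certifies tw(G) ≤ 2. For the lower bound, G contains the cycle d–b–c–f–d, so G is not a forest; only forests have treewidth ≤ 1, hence tw(G) ≥ 2. Hence tw(G) = 2 exactly.

2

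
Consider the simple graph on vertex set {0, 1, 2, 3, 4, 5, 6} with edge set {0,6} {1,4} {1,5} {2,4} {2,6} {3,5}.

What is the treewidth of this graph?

1

A width-1 tree decomposition is:
Bags: B1 = {3, 5}  B2 = {1, 5}  B3 = {1, 4}  B4 = {2, 4}  B5 = {2, 6}  B6 = {0, 6}
Tree: B1–B2, B2–B3, B3–B4, B4–B5, B5–B6
The largest bag has 2 vertices, giving width 1; this decomposition certifies tw(G) ≤ 1. Since G has at least one edge (e.g. 3–5), it is not an edgeless graph, so tw(G) ≥ 1. Therefore the treewidth is 1.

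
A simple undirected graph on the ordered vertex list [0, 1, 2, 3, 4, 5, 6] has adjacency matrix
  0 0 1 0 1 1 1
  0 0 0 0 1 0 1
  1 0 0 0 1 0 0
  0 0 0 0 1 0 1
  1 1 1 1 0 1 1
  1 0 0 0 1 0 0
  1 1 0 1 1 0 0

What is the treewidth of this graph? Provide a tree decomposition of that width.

The largest bag has 3 vertices, giving width 2; this decomposition certifies tw(G) ≤ 2. Conversely, {0, 2, 4} is a clique of size 3, and the vertices of any clique must share a bag in every tree decomposition; so some bag has ≥ 3 vertices and tw(G) ≥ 2. The upper and lower bounds meet at 2, so that is the treewidth.

Treewidth 2.
One such decomposition:
Bags: B1 = {0, 2, 4}  B2 = {0, 4, 5}  B3 = {0, 4, 6}  B4 = {1, 4, 6}  B5 = {3, 4, 6}
Tree: B1–B2, B1–B3, B3–B4, B3–B5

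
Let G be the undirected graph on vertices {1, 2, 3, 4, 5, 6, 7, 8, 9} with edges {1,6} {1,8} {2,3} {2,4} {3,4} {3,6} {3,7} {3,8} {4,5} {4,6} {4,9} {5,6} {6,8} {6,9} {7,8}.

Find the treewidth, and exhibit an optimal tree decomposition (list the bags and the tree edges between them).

The largest bag has 3 vertices, giving width 2; this decomposition certifies tw(G) ≤ 2. Conversely, {2, 3, 4} is a clique of size 3, and the vertices of any clique must share a bag in every tree decomposition; so some bag has ≥ 3 vertices and tw(G) ≥ 2. The upper and lower bounds meet at 2, so that is the treewidth.

Treewidth 2.
Bags: B1 = {3, 4, 6}  B2 = {3, 6, 8}  B3 = {4, 5, 6}  B4 = {4, 6, 9}  B5 = {1, 6, 8}  B6 = {3, 7, 8}  B7 = {2, 3, 4}
Tree: B1–B2, B1–B3, B3–B4, B2–B5, B2–B6, B1–B7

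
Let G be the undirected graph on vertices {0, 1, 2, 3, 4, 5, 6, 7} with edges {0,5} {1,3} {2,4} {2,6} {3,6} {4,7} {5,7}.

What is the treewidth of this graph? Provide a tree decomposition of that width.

The largest bag has 2 vertices, giving width 1; this decomposition certifies tw(G) ≤ 1. G has an edge, so its treewidth is at least 1. Therefore the treewidth is 1.

Treewidth 1.
One optimal decomposition is:
Bags: B1 = {1, 3}  B2 = {3, 6}  B3 = {2, 6}  B4 = {2, 4}  B5 = {4, 7}  B6 = {5, 7}  B7 = {0, 5}
Tree: B1–B2, B2–B3, B3–B4, B4–B5, B5–B6, B6–B7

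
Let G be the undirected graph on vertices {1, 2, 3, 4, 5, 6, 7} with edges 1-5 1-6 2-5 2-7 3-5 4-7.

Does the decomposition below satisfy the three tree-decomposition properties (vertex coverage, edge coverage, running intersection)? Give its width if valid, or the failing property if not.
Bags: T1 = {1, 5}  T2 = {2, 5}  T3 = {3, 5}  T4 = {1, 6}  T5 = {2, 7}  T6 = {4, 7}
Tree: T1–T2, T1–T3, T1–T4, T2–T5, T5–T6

Yes; width 1.

Every vertex of G appears in some bag (union = {1, 2, 3, 4, 5, 6, 7}); every edge is covered by a bag; and for each vertex v the set of bags containing v is connected in the bag tree. The decomposition is therefore valid. The largest bag has 2 vertices, so the width is 1.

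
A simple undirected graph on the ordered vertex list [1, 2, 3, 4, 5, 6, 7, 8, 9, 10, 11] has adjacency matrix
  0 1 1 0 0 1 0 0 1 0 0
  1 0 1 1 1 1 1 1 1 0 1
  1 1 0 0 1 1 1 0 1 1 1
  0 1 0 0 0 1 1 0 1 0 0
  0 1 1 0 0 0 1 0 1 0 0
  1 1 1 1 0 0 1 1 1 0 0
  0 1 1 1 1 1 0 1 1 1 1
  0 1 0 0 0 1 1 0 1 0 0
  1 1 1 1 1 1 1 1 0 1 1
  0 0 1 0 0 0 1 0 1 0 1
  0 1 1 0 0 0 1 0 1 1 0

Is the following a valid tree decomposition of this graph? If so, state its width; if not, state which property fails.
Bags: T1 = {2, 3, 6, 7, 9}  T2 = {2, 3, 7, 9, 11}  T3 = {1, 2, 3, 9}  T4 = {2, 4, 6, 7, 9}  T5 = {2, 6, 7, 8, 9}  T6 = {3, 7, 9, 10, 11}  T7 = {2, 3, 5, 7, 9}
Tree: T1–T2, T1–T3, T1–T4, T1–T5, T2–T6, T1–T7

No — edge (6,1) lies in no bag.

A tree decomposition must satisfy three properties: every vertex lies in some bag; for every edge, both endpoints lie together in some bag; and for every vertex, the bags containing it form a connected subtree. Here edge (6,1) lies in no bag, so the decomposition is invalid.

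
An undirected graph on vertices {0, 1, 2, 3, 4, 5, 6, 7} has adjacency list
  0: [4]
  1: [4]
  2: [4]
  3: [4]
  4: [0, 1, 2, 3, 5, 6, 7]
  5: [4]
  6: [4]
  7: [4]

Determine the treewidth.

A width-1 tree decomposition is:
Bags: B1 = {3, 4}  B2 = {2, 4}  B3 = {4, 6}  B4 = {4, 5}  B5 = {1, 4}  B6 = {0, 4}  B7 = {4, 7}
Tree: B1–B2, B1–B3, B1–B4, B1–B5, B3–B6, B2–B7
Each bag holds 2 vertices, so the decomposition has width 1, which upper-bounds the treewidth. Any graph with an edge has treewidth ≥ 1, and G has the edge 3–4. The upper and lower bounds meet at 1, so that is the treewidth.

1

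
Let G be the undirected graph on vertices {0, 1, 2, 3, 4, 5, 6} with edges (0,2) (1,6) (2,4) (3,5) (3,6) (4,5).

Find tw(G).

1

A width-1 tree decomposition is:
Bags: B1 = {1, 6}  B2 = {3, 6}  B3 = {3, 5}  B4 = {4, 5}  B5 = {2, 4}  B6 = {0, 2}
Tree: B1–B2, B2–B3, B3–B4, B4–B5, B5–B6
Each bag holds 2 vertices, so the decomposition has width 1, which upper-bounds the treewidth. Since G has at least one edge (e.g. 1–6), it is not an edgeless graph, so tw(G) ≥ 1. Therefore the treewidth is 1.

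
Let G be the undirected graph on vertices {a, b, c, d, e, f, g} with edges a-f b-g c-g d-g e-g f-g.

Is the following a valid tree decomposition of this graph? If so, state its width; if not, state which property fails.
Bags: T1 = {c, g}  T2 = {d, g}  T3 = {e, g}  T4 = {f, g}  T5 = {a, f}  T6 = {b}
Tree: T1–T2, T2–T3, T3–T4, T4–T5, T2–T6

A tree decomposition must satisfy three properties: every vertex lies in some bag; for every edge, both endpoints lie together in some bag; and for every vertex, the bags containing it form a connected subtree. Here edge (g,b) lies in no bag, so the decomposition is invalid.

No — edge (g,b) lies in no bag.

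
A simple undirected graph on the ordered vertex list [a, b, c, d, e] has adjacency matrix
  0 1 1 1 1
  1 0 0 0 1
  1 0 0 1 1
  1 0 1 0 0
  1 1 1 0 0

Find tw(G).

A width-2 tree decomposition is:
Bags: B1 = {a, c, e}  B2 = {a, c, d}  B3 = {a, b, e}
Tree: B1–B2, B1–B3
The largest bag has 3 vertices, giving width 2; this decomposition certifies tw(G) ≤ 2. Conversely, {a, c, d} is a clique of size 3, and the vertices of any clique must share a bag in every tree decomposition; so some bag has ≥ 3 vertices and tw(G) ≥ 2. Therefore the treewidth is 2.

2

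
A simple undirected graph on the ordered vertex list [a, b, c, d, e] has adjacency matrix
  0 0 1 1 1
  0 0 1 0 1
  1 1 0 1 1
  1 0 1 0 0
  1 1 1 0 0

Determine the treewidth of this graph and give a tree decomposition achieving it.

Each bag holds 3 vertices, so the decomposition has width 2, which upper-bounds the treewidth. On the other hand G contains the 3-clique {a, c, d}. A clique must lie in a single bag of any decomposition, so no decomposition can have width below 2. Combining the bounds, tw(G) = 2.

Treewidth 2.
One optimal decomposition is:
Bags: B1 = {a, c, d}  B2 = {a, c, e}  B3 = {b, c, e}
Tree: B1–B2, B2–B3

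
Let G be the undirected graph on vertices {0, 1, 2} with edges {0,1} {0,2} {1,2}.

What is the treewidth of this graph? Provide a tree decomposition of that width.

Treewidth 2.
One optimal decomposition is:
Bags: B1 = {0, 1, 2}
Tree: (single bag)

A single bag containing all 3 vertices is trivially a valid decomposition of width 2. For the lower bound, the 3 vertices {0, 1, 2} are pairwise adjacent, and any tree decomposition puts a clique entirely inside one bag — forcing width ≥ 2. Combining the bounds, tw(G) = 2.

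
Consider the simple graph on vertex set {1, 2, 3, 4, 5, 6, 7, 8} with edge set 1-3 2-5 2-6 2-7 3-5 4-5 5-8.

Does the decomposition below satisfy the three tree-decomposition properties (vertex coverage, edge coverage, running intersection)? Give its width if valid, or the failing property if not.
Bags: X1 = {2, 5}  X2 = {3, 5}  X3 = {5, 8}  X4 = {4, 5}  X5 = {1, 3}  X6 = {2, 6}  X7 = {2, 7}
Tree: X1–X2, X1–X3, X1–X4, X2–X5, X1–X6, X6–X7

Yes; width 1.

Vertex coverage: the bags together contain {1, 2, 3, 4, 5, 6, 7, 8}, the full vertex set. Edge coverage: each edge of G has both endpoints in at least one bag. Running intersection: for every vertex, the bags containing it form a connected subtree. All three properties hold, so this is a valid tree decomposition of width max|bag| − 1 = 1, and hence tw(G) ≤ 1.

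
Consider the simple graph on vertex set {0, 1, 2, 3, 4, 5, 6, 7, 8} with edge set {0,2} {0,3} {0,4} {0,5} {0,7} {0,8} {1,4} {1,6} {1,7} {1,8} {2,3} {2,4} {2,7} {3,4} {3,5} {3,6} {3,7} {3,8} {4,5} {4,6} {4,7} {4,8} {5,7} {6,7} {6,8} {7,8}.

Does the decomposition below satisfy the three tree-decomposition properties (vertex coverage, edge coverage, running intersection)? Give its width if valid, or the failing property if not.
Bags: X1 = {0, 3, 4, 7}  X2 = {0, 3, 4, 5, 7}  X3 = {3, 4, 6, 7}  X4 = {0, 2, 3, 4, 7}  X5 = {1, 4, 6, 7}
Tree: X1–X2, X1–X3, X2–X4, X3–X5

No — vertex 8 appears in no bag.

A tree decomposition must satisfy three properties: every vertex lies in some bag; for every edge, both endpoints lie together in some bag; and for every vertex, the bags containing it form a connected subtree. Here vertex 8 appears in no bag, so the decomposition is invalid.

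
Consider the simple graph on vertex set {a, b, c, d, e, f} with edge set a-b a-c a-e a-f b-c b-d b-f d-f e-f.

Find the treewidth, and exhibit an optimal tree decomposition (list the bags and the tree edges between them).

The largest bag has 3 vertices, giving width 2; this decomposition certifies tw(G) ≤ 2. On the other hand G contains the 3-clique {a, b, c}. A clique must lie in a single bag of any decomposition, so no decomposition can have width below 2. Hence tw(G) = 2 exactly.

Treewidth 2.
One optimal decomposition is:
Bags: B1 = {a, b, f}  B2 = {a, b, c}  B3 = {b, d, f}  B4 = {a, e, f}
Tree: B1–B2, B1–B3, B1–B4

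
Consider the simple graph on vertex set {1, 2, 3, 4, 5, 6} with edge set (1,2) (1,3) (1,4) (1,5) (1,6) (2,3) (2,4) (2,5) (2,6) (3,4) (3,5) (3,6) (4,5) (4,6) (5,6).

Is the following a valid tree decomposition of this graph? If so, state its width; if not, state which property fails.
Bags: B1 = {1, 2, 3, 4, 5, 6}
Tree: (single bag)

Vertex coverage: the bags together contain {1, 2, 3, 4, 5, 6}, the full vertex set. Edge coverage: each edge of G has both endpoints in at least one bag. Running intersection: for every vertex, the bags containing it form a connected subtree. All three properties hold, so this is a valid tree decomposition of width max|bag| − 1 = 5, and hence tw(G) ≤ 5.

Yes; width 5.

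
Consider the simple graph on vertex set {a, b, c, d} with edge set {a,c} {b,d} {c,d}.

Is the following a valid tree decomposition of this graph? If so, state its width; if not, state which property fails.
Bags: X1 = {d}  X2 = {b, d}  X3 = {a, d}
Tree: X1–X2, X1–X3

A tree decomposition must satisfy three properties: every vertex lies in some bag; for every edge, both endpoints lie together in some bag; and for every vertex, the bags containing it form a connected subtree. Here vertex c appears in no bag, so the decomposition is invalid.

No — vertex c appears in no bag.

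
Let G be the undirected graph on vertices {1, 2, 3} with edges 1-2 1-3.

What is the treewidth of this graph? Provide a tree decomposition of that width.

The largest bag has 2 vertices, giving width 1; this decomposition certifies tw(G) ≤ 1. G has an edge, so its treewidth is at least 1. The upper and lower bounds meet at 1, so that is the treewidth.

Treewidth 1.
Bags: B1 = {1, 3}  B2 = {1, 2}
Tree: B1–B2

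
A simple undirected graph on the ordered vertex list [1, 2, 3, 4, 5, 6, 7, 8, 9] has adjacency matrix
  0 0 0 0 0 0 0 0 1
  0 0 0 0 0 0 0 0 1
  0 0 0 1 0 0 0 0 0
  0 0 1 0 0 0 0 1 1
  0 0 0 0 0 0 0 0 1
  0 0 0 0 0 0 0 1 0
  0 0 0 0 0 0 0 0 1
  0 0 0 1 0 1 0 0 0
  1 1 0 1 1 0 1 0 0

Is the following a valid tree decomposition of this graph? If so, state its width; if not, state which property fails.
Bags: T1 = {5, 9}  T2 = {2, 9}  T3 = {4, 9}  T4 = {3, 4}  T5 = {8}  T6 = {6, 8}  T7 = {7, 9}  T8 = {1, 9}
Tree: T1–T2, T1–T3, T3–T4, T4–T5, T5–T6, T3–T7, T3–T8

A tree decomposition must satisfy three properties: every vertex lies in some bag; for every edge, both endpoints lie together in some bag; and for every vertex, the bags containing it form a connected subtree. Here edge (4,8) lies in no bag, so the decomposition is invalid.

No — edge (4,8) lies in no bag.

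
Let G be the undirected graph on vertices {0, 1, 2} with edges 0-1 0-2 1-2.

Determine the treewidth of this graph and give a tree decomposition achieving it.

Treewidth 2.
One optimal decomposition is:
Bags: B1 = {0, 1, 2}
Tree: (single bag)

With just one bag of size 3, the width is 3 − 1 = 2, so tw(G) ≤ 2. Conversely, {0, 1, 2} is a clique of size 3, and the vertices of any clique must share a bag in every tree decomposition; so some bag has ≥ 3 vertices and tw(G) ≥ 2. Therefore the treewidth is 2.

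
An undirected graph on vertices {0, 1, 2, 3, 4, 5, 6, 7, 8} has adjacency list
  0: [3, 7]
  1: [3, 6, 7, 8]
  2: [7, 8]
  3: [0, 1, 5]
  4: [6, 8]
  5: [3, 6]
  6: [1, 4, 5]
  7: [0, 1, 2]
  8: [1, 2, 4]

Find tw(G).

A width-3 tree decomposition is:
Bags: B1 = {0, 2, 3, 7}  B2 = {1, 2, 3, 7}  B3 = {1, 2, 3, 8}  B4 = {1, 3, 5, 8}  B5 = {1, 5, 6, 8}  B6 = {4, 5, 6, 8}
Tree: B1–B2, B2–B3, B3–B4, B4–B5, B5–B6
The largest bag has 4 vertices, giving width 3; this decomposition certifies tw(G) ≤ 3. For the lower bound: the 4 vertex sets {0,2,7}, {3}, {1}, {4,5,6,8} are disjoint, each induces a connected subgraph, and every pair is joined by at least one edge of G. Contracting each set to a single vertex therefore yields K_{4} as a minor, and since treewidth is minor-monotone, tw(G) ≥ tw(K_{4}) = 3. Combining the bounds, tw(G) = 3.

3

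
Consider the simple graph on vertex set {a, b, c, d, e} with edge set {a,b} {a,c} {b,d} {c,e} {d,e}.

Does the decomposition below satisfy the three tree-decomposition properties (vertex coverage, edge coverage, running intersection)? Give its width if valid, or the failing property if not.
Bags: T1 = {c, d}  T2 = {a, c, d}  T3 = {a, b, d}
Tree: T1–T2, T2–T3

No — vertex e appears in no bag.

A tree decomposition must satisfy three properties: every vertex lies in some bag; for every edge, both endpoints lie together in some bag; and for every vertex, the bags containing it form a connected subtree. Here vertex e appears in no bag, so the decomposition is invalid.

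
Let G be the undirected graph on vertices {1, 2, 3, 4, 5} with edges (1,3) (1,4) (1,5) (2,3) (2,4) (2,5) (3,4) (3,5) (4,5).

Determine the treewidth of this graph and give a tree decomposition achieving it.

Treewidth 3.
One such decomposition:
Bags: B1 = {2, 3, 4, 5}  B2 = {1, 3, 4, 5}
Tree: B1–B2

The largest bag has 4 vertices, giving width 3; this decomposition certifies tw(G) ≤ 3. Conversely, {1, 3, 4, 5} is a clique of size 4, and the vertices of any clique must share a bag in every tree decomposition; so some bag has ≥ 4 vertices and tw(G) ≥ 3. Combining the bounds, tw(G) = 3.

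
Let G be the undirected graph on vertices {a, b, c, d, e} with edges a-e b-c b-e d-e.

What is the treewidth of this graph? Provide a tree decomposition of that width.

Every bag has size at most 2, so the width is 2 − 1 = 1 and tw(G) ≤ 1. Any graph with an edge has treewidth ≥ 1, and G has the edge c–b. Therefore the treewidth is 1.

Treewidth 1.
Bags: B1 = {b, c}  B2 = {b, e}  B3 = {a, e}  B4 = {d, e}
Tree: B1–B2, B2–B3, B2–B4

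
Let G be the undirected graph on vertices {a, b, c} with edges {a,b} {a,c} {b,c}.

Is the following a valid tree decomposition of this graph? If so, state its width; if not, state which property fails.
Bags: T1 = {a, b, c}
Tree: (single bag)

Yes; width 2.

Every vertex of G appears in some bag (union = {a, b, c}); every edge is covered by a bag; and for each vertex v the set of bags containing v is connected in the bag tree. The decomposition is therefore valid. The largest bag has 3 vertices, so the width is 2.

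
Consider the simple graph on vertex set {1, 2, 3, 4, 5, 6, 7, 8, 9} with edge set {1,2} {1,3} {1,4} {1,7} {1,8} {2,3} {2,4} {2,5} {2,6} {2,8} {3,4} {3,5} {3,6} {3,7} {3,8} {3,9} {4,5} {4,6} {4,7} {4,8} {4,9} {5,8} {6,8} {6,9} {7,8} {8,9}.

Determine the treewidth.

4

A width-4 tree decomposition is:
Bags: B1 = {1, 2, 3, 4, 8}  B2 = {2, 3, 4, 6, 8}  B3 = {2, 3, 4, 5, 8}  B4 = {3, 4, 6, 8, 9}  B5 = {1, 3, 4, 7, 8}
Tree: B1–B2, B1–B3, B2–B4, B1–B5
The largest bag has 5 vertices, giving width 4; this decomposition certifies tw(G) ≤ 4. For the lower bound, the 5 vertices {3, 4, 6, 8, 9} are pairwise adjacent, and any tree decomposition puts a clique entirely inside one bag — forcing width ≥ 4. Therefore the treewidth is 4.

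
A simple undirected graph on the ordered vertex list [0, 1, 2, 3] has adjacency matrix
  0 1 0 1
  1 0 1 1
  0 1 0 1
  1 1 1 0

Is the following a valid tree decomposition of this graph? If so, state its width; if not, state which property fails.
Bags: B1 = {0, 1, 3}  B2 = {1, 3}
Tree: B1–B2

No — vertex 2 appears in no bag.

A tree decomposition must satisfy three properties: every vertex lies in some bag; for every edge, both endpoints lie together in some bag; and for every vertex, the bags containing it form a connected subtree. Here vertex 2 appears in no bag, so the decomposition is invalid.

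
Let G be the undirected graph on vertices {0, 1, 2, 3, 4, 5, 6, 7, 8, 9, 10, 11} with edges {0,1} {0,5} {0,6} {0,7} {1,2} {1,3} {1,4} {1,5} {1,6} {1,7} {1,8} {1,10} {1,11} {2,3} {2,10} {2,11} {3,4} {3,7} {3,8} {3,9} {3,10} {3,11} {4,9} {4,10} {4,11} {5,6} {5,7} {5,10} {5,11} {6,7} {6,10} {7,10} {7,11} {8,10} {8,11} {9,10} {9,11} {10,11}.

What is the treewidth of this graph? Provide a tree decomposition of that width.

The largest bag has 5 vertices, giving width 4; this decomposition certifies tw(G) ≤ 4. On the other hand G contains the 5-clique {0, 1, 5, 6, 7}. A clique must lie in a single bag of any decomposition, so no decomposition can have width below 4. Combining the bounds, tw(G) = 4.

Treewidth 4.
One optimal decomposition is:
Bags: B1 = {1, 5, 7, 10, 11}  B2 = {1, 3, 7, 10, 11}  B3 = {1, 5, 6, 7, 10}  B4 = {1, 3, 4, 10, 11}  B5 = {0, 1, 5, 6, 7}  B6 = {3, 4, 9, 10, 11}  B7 = {1, 3, 8, 10, 11}  B8 = {1, 2, 3, 10, 11}
Tree: B1–B2, B1–B3, B2–B4, B3–B5, B4–B6, B4–B7, B2–B8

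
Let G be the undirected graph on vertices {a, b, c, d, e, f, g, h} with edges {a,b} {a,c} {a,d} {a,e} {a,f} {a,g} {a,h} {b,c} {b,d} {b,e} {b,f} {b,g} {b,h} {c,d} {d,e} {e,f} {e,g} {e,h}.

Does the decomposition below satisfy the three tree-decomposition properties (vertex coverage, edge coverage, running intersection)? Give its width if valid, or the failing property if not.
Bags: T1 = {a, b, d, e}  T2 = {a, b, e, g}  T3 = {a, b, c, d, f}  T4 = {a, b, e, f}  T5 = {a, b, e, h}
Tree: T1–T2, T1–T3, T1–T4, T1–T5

A tree decomposition must satisfy three properties: every vertex lies in some bag; for every edge, both endpoints lie together in some bag; and for every vertex, the bags containing it form a connected subtree. Here bags containing vertex f are not connected in the tree, so the decomposition is invalid.

No — bags containing vertex f are not connected in the tree.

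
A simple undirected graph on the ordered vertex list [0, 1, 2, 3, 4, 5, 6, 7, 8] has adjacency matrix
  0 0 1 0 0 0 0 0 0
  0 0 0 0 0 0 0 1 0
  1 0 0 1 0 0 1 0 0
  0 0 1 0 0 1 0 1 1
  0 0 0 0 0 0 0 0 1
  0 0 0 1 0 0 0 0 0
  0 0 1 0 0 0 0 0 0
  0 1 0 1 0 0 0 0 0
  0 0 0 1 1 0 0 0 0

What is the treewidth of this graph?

A width-1 tree decomposition is:
Bags: B1 = {2, 3}  B2 = {3, 8}  B3 = {4, 8}  B4 = {3, 7}  B5 = {2, 6}  B6 = {3, 5}  B7 = {1, 7}  B8 = {0, 2}
Tree: B1–B2, B2–B3, B2–B4, B1–B5, B2–B6, B4–B7, B5–B8
The largest bag has 2 vertices, giving width 1; this decomposition certifies tw(G) ≤ 1. Any graph with an edge has treewidth ≥ 1, and G has the edge 2–3. Therefore the treewidth is 1.

1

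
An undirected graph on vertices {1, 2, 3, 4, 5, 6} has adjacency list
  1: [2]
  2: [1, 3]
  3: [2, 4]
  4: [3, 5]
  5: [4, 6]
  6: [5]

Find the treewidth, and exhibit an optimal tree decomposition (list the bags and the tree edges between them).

Treewidth 1.
One optimal decomposition is:
Bags: B1 = {1, 2}  B2 = {2, 3}  B3 = {3, 4}  B4 = {4, 5}  B5 = {5, 6}
Tree: B1–B2, B2–B3, B3–B4, B4–B5

Every bag has size at most 2, so the width is 2 − 1 = 1 and tw(G) ≤ 1. G has an edge, so its treewidth is at least 1. Combining the bounds, tw(G) = 1.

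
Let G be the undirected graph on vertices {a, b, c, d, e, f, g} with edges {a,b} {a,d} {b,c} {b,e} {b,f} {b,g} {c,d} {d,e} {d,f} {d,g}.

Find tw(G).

A width-2 tree decomposition is:
Bags: B1 = {a, b, d}  B2 = {b, c, d}  B3 = {b, d, e}  B4 = {b, d, f}  B5 = {b, d, g}
Tree: B1–B2, B2–B3, B3–B4, B4–B5
Each bag holds 3 vertices, so the decomposition has width 2, which upper-bounds the treewidth. For the lower bound, G contains the cycle b–a–d–c–b, so G is not a forest; only forests have treewidth ≤ 1, hence tw(G) ≥ 2. The upper and lower bounds meet at 2, so that is the treewidth.

2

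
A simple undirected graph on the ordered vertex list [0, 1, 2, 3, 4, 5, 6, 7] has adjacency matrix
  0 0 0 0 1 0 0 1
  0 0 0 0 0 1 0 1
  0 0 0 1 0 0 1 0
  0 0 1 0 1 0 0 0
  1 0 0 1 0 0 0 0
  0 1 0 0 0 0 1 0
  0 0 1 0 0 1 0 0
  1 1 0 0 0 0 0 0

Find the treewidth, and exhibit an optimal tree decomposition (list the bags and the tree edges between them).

Treewidth 2.
Bags: B1 = {2, 5, 6}  B2 = {2, 3, 5}  B3 = {3, 4, 5}  B4 = {0, 4, 5}  B5 = {0, 5, 7}  B6 = {1, 5, 7}
Tree: B1–B2, B2–B3, B3–B4, B4–B5, B5–B6

Every bag has size at most 3, so the width is 3 − 1 = 2 and tw(G) ≤ 2. The edges 5–6–2–3–4–0–7–1–5 form a cycle, so G is not a tree and its treewidth is at least 2. Combining the bounds, tw(G) = 2.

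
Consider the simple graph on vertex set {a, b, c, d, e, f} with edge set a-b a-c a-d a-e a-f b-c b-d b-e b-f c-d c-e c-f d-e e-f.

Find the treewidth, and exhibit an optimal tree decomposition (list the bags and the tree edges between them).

Each bag holds 5 vertices, so the decomposition has width 4, which upper-bounds the treewidth. On the other hand G contains the 5-clique {a, b, c, d, e}. A clique must lie in a single bag of any decomposition, so no decomposition can have width below 4. Hence tw(G) = 4 exactly.

Treewidth 4.
Bags: B1 = {a, b, c, e, f}  B2 = {a, b, c, d, e}
Tree: B1–B2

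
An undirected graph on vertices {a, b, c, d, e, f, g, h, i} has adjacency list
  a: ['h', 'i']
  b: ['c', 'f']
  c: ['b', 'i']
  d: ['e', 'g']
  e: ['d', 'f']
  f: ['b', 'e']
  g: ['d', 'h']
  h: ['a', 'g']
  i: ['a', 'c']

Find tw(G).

2

A width-2 tree decomposition is:
Bags: B1 = {a, c, i}  B2 = {a, b, c}  B3 = {a, b, f}  B4 = {a, e, f}  B5 = {a, d, e}  B6 = {a, d, g}  B7 = {a, g, h}
Tree: B1–B2, B2–B3, B3–B4, B4–B5, B5–B6, B6–B7
Each bag holds 3 vertices, so the decomposition has width 2, which upper-bounds the treewidth. For the lower bound, G contains the cycle a–i–c–b–f–e–d–g–h–a, so G is not a forest; only forests have treewidth ≤ 1, hence tw(G) ≥ 2. The upper and lower bounds meet at 2, so that is the treewidth.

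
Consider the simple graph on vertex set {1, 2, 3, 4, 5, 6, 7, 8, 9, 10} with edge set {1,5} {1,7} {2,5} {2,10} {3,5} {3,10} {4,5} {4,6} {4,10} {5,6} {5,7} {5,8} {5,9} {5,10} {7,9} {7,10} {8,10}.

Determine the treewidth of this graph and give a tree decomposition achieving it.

Every bag has size at most 3, so the width is 3 − 1 = 2 and tw(G) ≤ 2. Conversely, {1, 5, 7} is a clique of size 3, and the vertices of any clique must share a bag in every tree decomposition; so some bag has ≥ 3 vertices and tw(G) ≥ 2. The upper and lower bounds meet at 2, so that is the treewidth.

Treewidth 2.
One optimal decomposition is:
Bags: B1 = {4, 5, 10}  B2 = {3, 5, 10}  B3 = {2, 5, 10}  B4 = {5, 7, 10}  B5 = {5, 7, 9}  B6 = {5, 8, 10}  B7 = {1, 5, 7}  B8 = {4, 5, 6}
Tree: B1–B2, B1–B3, B1–B4, B4–B5, B4–B6, B4–B7, B1–B8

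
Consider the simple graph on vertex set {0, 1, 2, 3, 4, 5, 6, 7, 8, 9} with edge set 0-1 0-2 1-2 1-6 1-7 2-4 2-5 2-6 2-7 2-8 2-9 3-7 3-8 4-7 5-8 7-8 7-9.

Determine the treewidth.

A width-2 tree decomposition is:
Bags: B1 = {2, 7, 8}  B2 = {1, 2, 7}  B3 = {0, 1, 2}  B4 = {2, 4, 7}  B5 = {2, 5, 8}  B6 = {3, 7, 8}  B7 = {2, 7, 9}  B8 = {1, 2, 6}
Tree: B1–B2, B2–B3, B2–B4, B1–B5, B1–B6, B1–B7, B2–B8
Every bag has size at most 3, so the width is 3 − 1 = 2 and tw(G) ≤ 2. On the other hand G contains the 3-clique {0, 1, 2}. A clique must lie in a single bag of any decomposition, so no decomposition can have width below 2. Therefore the treewidth is 2.

2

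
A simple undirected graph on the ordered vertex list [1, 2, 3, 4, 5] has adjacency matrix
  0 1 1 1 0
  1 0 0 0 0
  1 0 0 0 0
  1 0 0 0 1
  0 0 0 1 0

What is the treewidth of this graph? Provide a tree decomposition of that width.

The largest bag has 2 vertices, giving width 1; this decomposition certifies tw(G) ≤ 1. G has an edge, so its treewidth is at least 1. Therefore the treewidth is 1.

Treewidth 1.
One optimal decomposition is:
Bags: B1 = {1, 4}  B2 = {4, 5}  B3 = {1, 2}  B4 = {1, 3}
Tree: B1–B2, B1–B3, B3–B4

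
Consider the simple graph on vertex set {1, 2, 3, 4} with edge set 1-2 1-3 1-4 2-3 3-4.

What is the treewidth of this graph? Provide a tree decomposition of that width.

The largest bag has 3 vertices, giving width 2; this decomposition certifies tw(G) ≤ 2. On the other hand G contains the 3-clique {1, 2, 3}. A clique must lie in a single bag of any decomposition, so no decomposition can have width below 2. Hence tw(G) = 2 exactly.

Treewidth 2.
One optimal decomposition is:
Bags: B1 = {1, 3, 4}  B2 = {1, 2, 3}
Tree: B1–B2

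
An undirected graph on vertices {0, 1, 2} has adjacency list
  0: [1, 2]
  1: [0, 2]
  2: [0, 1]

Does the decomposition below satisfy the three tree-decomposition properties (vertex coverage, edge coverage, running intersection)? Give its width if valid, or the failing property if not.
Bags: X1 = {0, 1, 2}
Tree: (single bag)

Yes; width 2.

Vertex coverage: the bags together contain {0, 1, 2}, the full vertex set. Edge coverage: each edge of G has both endpoints in at least one bag. Running intersection: for every vertex, the bags containing it form a connected subtree. All three properties hold, so this is a valid tree decomposition of width max|bag| − 1 = 2, and hence tw(G) ≤ 2.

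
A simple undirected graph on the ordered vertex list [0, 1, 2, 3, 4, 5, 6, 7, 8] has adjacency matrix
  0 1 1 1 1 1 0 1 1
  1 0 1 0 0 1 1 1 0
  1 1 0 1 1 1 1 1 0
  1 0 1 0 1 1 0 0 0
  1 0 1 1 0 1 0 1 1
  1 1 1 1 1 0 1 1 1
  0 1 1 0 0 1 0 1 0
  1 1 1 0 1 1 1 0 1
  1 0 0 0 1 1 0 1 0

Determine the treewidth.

A width-4 tree decomposition is:
Bags: B1 = {0, 2, 4, 5, 7}  B2 = {0, 1, 2, 5, 7}  B3 = {0, 2, 3, 4, 5}  B4 = {1, 2, 5, 6, 7}  B5 = {0, 4, 5, 7, 8}
Tree: B1–B2, B1–B3, B2–B4, B1–B5
Every bag has size at most 5, so the width is 5 − 1 = 4 and tw(G) ≤ 4. On the other hand G contains the 5-clique {0, 4, 5, 7, 8}. A clique must lie in a single bag of any decomposition, so no decomposition can have width below 4. Therefore the treewidth is 4.

4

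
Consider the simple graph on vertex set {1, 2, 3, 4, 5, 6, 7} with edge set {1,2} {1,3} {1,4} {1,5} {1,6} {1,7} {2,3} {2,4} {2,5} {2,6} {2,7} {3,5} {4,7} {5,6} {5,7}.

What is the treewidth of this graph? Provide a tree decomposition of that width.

Every bag has size at most 4, so the width is 4 − 1 = 3 and tw(G) ≤ 3. For the lower bound, the 4 vertices {1, 2, 4, 7} are pairwise adjacent, and any tree decomposition puts a clique entirely inside one bag — forcing width ≥ 3. Therefore the treewidth is 3.

Treewidth 3.
One such decomposition:
Bags: B1 = {1, 2, 3, 5}  B2 = {1, 2, 5, 7}  B3 = {1, 2, 4, 7}  B4 = {1, 2, 5, 6}
Tree: B1–B2, B2–B3, B2–B4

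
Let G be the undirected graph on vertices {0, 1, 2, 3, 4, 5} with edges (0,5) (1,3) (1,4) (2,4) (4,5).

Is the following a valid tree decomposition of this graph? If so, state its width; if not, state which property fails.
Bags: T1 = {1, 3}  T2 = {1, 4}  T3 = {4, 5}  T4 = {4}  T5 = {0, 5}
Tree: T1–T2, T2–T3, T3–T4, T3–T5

No — vertex 2 appears in no bag.

A tree decomposition must satisfy three properties: every vertex lies in some bag; for every edge, both endpoints lie together in some bag; and for every vertex, the bags containing it form a connected subtree. Here vertex 2 appears in no bag, so the decomposition is invalid.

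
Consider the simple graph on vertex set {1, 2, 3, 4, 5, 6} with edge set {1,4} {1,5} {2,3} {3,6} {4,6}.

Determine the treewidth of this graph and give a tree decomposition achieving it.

The largest bag has 2 vertices, giving width 1; this decomposition certifies tw(G) ≤ 1. Since G has at least one edge (e.g. 5–1), it is not an edgeless graph, so tw(G) ≥ 1. The upper and lower bounds meet at 1, so that is the treewidth.

Treewidth 1.
One optimal decomposition is:
Bags: B1 = {1, 5}  B2 = {1, 4}  B3 = {4, 6}  B4 = {3, 6}  B5 = {2, 3}
Tree: B1–B2, B2–B3, B3–B4, B4–B5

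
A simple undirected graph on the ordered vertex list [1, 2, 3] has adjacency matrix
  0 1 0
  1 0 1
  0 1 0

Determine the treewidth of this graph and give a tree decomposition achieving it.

Treewidth 1.
One optimal decomposition is:
Bags: B1 = {1, 2}  B2 = {2, 3}
Tree: B1–B2

Every bag has size at most 2, so the width is 2 − 1 = 1 and tw(G) ≤ 1. Since G has at least one edge (e.g. 2–1), it is not an edgeless graph, so tw(G) ≥ 1. The upper and lower bounds meet at 1, so that is the treewidth.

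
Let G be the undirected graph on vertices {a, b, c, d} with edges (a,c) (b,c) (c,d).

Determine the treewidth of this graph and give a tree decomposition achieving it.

The largest bag has 2 vertices, giving width 1; this decomposition certifies tw(G) ≤ 1. Since G has at least one edge (e.g. b–c), it is not an edgeless graph, so tw(G) ≥ 1. Combining the bounds, tw(G) = 1.

Treewidth 1.
One such decomposition:
Bags: B1 = {b, c}  B2 = {c, d}  B3 = {a, c}
Tree: B1–B2, B2–B3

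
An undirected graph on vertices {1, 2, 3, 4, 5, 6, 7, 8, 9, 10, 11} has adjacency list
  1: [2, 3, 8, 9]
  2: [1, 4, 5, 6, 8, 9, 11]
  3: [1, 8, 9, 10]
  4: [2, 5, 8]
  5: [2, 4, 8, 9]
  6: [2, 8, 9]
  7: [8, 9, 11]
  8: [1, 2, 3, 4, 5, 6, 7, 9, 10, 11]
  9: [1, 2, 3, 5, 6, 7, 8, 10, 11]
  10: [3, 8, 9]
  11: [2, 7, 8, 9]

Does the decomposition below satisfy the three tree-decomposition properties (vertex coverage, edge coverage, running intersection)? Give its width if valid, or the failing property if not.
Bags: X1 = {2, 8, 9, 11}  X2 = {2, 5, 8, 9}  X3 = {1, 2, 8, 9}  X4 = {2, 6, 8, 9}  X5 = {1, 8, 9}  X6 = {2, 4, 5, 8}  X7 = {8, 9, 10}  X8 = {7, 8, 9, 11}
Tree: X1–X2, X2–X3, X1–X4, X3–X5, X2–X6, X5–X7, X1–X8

A tree decomposition must satisfy three properties: every vertex lies in some bag; for every edge, both endpoints lie together in some bag; and for every vertex, the bags containing it form a connected subtree. Here vertex 3 appears in no bag, so the decomposition is invalid.

No — vertex 3 appears in no bag.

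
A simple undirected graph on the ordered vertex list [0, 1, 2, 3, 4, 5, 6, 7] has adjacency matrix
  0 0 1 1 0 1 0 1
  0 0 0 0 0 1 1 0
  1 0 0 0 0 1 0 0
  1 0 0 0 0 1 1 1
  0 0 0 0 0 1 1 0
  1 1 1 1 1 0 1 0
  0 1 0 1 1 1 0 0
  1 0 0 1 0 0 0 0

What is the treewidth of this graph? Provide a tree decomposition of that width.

Each bag holds 3 vertices, so the decomposition has width 2, which upper-bounds the treewidth. Conversely, {0, 2, 5} is a clique of size 3, and the vertices of any clique must share a bag in every tree decomposition; so some bag has ≥ 3 vertices and tw(G) ≥ 2. Therefore the treewidth is 2.

Treewidth 2.
One such decomposition:
Bags: B1 = {0, 3, 5}  B2 = {3, 5, 6}  B3 = {4, 5, 6}  B4 = {1, 5, 6}  B5 = {0, 3, 7}  B6 = {0, 2, 5}
Tree: B1–B2, B2–B3, B2–B4, B1–B5, B1–B6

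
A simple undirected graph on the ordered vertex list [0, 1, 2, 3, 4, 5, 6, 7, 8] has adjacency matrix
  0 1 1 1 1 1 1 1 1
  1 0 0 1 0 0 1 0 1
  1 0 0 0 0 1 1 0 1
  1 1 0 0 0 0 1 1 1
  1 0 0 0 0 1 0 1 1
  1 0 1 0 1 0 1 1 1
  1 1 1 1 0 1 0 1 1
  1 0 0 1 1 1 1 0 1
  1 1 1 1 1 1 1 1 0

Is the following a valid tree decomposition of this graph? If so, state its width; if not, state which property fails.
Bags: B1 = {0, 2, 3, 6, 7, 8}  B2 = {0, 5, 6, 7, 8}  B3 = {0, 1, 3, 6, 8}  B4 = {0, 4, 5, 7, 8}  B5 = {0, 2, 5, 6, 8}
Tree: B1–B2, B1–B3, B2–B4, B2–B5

A tree decomposition must satisfy three properties: every vertex lies in some bag; for every edge, both endpoints lie together in some bag; and for every vertex, the bags containing it form a connected subtree. Here bags containing vertex 2 are not connected in the tree, so the decomposition is invalid.

No — bags containing vertex 2 are not connected in the tree.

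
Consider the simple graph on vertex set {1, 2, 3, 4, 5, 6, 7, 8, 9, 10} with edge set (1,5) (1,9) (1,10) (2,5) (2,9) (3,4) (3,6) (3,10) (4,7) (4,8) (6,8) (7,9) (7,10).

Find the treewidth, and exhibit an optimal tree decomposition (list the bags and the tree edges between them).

Treewidth 2.
Bags: B1 = {4, 6, 8}  B2 = {3, 4, 6}  B3 = {3, 4, 7}  B4 = {3, 7, 10}  B5 = {7, 9, 10}  B6 = {1, 9, 10}  B7 = {1, 2, 9}  B8 = {1, 2, 5}
Tree: B1–B2, B2–B3, B3–B4, B4–B5, B5–B6, B6–B7, B7–B8

Each bag holds 3 vertices, so the decomposition has width 2, which upper-bounds the treewidth. For the lower bound, G contains the cycle 8–6–3–4–8, so G is not a forest; only forests have treewidth ≤ 1, hence tw(G) ≥ 2. Hence tw(G) = 2 exactly.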